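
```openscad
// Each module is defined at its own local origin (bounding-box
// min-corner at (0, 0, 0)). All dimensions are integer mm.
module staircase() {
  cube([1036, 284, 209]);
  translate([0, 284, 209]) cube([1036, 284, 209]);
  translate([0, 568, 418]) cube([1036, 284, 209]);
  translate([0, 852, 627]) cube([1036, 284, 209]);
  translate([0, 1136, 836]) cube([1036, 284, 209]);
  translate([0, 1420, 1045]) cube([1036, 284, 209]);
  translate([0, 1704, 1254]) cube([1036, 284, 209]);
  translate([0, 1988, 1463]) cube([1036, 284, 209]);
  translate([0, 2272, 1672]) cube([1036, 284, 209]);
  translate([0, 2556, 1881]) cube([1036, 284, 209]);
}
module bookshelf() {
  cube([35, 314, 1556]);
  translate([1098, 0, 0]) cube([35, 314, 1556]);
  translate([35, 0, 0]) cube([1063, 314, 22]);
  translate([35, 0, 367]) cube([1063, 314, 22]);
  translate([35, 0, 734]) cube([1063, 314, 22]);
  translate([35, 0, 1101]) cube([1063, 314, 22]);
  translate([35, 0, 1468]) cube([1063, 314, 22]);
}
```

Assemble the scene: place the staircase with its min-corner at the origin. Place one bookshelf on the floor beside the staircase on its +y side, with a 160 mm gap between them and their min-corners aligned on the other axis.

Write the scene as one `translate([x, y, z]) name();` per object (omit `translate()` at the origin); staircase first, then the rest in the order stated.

staircase();
translate([0, 3000, 0]) bookshelf();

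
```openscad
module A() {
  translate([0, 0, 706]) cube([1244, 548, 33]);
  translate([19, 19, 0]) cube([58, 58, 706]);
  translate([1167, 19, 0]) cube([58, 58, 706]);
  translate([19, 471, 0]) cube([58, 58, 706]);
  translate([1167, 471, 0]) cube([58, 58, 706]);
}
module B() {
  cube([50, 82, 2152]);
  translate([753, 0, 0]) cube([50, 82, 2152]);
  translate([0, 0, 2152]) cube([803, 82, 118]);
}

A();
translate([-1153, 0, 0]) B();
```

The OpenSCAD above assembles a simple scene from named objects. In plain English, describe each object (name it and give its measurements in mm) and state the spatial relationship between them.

A is a rectangular dining table. The top is 1244×548×33 mm with its upper surface at z = 739 mm. It stands on four 58×58 mm square legs, each inset 19 mm from the nearest pair of top edges, running from the floor to the underside of the top.

B is a door frame. The clear opening is 703 mm wide and 2152 mm high. Two 50 mm wide jambs, 82 mm deep, stand either side of the opening from the floor to the top of the opening. A 118 mm thick head sits across the top of both jambs, spanning the full outside width of the frame.

The door frame is on the floor beside the table on its −x side.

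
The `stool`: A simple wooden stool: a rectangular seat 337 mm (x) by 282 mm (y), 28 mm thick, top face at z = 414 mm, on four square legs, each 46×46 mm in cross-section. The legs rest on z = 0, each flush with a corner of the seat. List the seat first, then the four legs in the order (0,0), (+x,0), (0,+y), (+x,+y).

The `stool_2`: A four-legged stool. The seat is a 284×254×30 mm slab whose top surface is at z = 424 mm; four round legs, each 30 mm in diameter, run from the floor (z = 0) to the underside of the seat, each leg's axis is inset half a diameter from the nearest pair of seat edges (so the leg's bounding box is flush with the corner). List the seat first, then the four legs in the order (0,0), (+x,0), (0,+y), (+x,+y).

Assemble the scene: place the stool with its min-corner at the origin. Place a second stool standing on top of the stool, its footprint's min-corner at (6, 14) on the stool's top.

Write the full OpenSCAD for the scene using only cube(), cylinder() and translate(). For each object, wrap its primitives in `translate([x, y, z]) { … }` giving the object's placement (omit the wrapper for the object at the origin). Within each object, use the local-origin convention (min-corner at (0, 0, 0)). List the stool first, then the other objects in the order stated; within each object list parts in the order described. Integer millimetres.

translate([0, 0, 386]) cube([337, 282, 28]);
cube([46, 46, 386]);
translate([291, 0, 0]) cube([46, 46, 386]);
translate([0, 236, 0]) cube([46, 46, 386]);
translate([291, 236, 0]) cube([46, 46, 386]);
translate([6, 14, 414]) {
  translate([0, 0, 394]) cube([284, 254, 30]);
  translate([15, 15, 0]) cylinder(h = 394, r = 15);
  translate([269, 15, 0]) cylinder(h = 394, r = 15);
  translate([15, 239, 0]) cylinder(h = 394, r = 15);
  translate([269, 239, 0]) cylinder(h = 394, r = 15);
}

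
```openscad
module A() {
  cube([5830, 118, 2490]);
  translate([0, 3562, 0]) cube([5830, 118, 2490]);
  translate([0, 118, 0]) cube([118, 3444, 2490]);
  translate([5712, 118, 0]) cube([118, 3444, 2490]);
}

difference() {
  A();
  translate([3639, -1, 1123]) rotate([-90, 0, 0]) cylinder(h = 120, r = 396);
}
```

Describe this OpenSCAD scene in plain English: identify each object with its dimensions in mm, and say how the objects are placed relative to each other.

A is the wall frame of a small rectangular building: four walls, each 2490 mm tall and 118 mm thick, enclosing a footprint 5830 mm (x) by 3680 mm (y) outside-to-outside, with no floor or roof. The front and back walls (the −y and +y sides) span the full width; the two side walls fit between them.

The house frame has a circular hole of radius 396 mm through its front wall, centred at (x = 3639, z = 1123).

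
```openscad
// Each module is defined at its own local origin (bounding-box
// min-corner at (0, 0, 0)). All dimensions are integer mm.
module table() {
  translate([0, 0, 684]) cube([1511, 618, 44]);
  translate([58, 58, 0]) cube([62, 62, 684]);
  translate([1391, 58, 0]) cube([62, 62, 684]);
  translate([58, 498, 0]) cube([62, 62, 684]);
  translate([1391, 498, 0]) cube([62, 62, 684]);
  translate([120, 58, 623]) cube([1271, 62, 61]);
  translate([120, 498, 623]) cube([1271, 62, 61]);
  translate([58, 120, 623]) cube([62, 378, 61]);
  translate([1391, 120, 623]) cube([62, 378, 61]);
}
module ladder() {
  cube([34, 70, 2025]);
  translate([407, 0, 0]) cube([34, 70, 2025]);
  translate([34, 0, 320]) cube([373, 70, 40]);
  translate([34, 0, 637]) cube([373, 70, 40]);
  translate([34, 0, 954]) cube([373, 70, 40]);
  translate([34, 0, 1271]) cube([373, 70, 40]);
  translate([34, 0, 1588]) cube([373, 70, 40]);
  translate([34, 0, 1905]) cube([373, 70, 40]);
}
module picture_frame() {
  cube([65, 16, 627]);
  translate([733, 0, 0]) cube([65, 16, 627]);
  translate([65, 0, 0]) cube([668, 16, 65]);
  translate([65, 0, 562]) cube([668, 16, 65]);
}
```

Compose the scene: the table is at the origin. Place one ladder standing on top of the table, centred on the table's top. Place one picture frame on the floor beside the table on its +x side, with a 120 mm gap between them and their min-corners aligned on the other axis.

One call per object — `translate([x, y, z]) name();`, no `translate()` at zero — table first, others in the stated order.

table();
translate([535, 274, 728]) ladder();
translate([1631, 0, 0]) picture_frame();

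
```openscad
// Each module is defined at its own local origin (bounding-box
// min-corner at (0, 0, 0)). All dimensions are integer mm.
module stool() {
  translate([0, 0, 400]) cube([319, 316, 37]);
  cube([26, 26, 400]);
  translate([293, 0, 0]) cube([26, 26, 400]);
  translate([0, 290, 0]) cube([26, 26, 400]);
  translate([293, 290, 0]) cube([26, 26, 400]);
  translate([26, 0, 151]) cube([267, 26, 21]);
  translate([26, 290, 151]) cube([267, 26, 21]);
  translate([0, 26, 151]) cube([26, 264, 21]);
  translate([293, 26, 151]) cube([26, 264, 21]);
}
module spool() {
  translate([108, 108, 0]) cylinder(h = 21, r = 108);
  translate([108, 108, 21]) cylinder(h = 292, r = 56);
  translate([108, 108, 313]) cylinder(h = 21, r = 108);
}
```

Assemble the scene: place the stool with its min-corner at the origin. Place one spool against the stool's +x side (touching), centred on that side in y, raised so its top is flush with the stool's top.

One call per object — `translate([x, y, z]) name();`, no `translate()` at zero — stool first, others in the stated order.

stool();
translate([319, 50, 103]) spool();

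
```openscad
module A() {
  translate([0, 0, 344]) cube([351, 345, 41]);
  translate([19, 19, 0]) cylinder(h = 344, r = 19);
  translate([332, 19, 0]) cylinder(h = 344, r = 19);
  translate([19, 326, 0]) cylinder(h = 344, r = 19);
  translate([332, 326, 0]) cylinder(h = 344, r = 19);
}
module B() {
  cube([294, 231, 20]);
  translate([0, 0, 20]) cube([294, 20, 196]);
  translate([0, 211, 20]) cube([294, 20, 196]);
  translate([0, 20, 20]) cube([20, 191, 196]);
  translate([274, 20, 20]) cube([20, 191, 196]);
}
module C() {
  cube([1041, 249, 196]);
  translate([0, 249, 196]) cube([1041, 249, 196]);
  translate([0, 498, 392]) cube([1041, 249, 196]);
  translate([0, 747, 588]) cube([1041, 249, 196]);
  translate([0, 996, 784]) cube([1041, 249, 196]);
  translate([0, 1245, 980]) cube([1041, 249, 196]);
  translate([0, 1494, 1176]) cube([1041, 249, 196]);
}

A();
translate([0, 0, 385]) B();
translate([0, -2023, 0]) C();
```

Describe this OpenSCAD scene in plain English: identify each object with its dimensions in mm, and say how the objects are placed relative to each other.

A is a four-legged stool. The seat is 351×345 mm, 41 mm thick, top at z = 385 mm. It stands on four round legs, each 38 mm in diameter, from z = 0 to the seat underside, each leg's axis is inset half a diameter from the nearest pair of seat edges (so the leg's bounding box is flush with the corner).

B is an open-topped rectangular box: outside dimensions 294×231×216 mm, with a uniform wall and base thickness of 20 mm. The base is a full 294×231 slab on the floor; four walls sit on top of the base. The front and back walls (the −y and +y sides) span the full width; the two side walls fit between them.

C is a straight staircase of 7 solid steps. Each step is 1041 mm wide (x), 249 mm deep (y, the going) and 196 mm tall (the rise). The first step rests on the floor; each subsequent step sits one going further in +y and one rise higher in +z, directly behind and above the previous step with no overlap.

The open box is on top of the stool. The staircase is on the floor beside the stool on its −y side.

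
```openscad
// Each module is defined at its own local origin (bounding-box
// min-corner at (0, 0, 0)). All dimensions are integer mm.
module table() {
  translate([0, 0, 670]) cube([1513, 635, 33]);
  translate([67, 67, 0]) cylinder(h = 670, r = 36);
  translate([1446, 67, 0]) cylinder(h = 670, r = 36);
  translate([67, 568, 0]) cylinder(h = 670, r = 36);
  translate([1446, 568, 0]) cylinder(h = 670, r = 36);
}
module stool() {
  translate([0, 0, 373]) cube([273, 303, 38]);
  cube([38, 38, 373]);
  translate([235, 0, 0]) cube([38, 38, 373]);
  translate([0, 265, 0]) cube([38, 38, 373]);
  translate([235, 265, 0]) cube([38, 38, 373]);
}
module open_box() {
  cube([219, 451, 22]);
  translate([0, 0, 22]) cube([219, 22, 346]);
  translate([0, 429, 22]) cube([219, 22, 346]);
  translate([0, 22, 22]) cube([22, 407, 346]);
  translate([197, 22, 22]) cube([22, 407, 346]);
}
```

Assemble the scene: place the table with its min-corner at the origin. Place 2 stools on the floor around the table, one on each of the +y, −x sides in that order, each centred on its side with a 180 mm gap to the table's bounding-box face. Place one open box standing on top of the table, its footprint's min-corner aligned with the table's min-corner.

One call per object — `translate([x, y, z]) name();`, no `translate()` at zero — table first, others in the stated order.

table();
translate([620, 815, 0]) stool();
translate([-453, 166, 0]) stool();
translate([0, 0, 703]) open_box();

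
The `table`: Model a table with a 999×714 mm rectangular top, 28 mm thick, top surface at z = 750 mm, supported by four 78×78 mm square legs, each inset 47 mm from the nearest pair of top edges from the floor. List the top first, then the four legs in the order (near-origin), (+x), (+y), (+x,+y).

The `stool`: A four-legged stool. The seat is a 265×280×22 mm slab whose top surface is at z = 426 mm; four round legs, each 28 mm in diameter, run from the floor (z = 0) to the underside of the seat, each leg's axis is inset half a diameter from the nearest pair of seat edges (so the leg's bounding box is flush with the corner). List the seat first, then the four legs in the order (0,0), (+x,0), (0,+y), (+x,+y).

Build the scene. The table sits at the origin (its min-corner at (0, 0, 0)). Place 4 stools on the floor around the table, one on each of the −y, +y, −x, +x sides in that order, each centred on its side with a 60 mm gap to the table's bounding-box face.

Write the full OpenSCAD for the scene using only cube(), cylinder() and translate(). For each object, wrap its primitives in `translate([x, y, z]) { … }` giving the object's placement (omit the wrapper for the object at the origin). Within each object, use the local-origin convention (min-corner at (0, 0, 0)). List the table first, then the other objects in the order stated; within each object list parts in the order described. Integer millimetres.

translate([0, 0, 722]) cube([999, 714, 28]);
translate([47, 47, 0]) cube([78, 78, 722]);
translate([874, 47, 0]) cube([78, 78, 722]);
translate([47, 589, 0]) cube([78, 78, 722]);
translate([874, 589, 0]) cube([78, 78, 722]);
translate([367, -340, 0]) {
  translate([0, 0, 404]) cube([265, 280, 22]);
  translate([14, 14, 0]) cylinder(h = 404, r = 14);
  translate([251, 14, 0]) cylinder(h = 404, r = 14);
  translate([14, 266, 0]) cylinder(h = 404, r = 14);
  translate([251, 266, 0]) cylinder(h = 404, r = 14);
}
translate([367, 774, 0]) {
  translate([0, 0, 404]) cube([265, 280, 22]);
  translate([14, 14, 0]) cylinder(h = 404, r = 14);
  translate([251, 14, 0]) cylinder(h = 404, r = 14);
  translate([14, 266, 0]) cylinder(h = 404, r = 14);
  translate([251, 266, 0]) cylinder(h = 404, r = 14);
}
translate([-325, 217, 0]) {
  translate([0, 0, 404]) cube([265, 280, 22]);
  translate([14, 14, 0]) cylinder(h = 404, r = 14);
  translate([251, 14, 0]) cylinder(h = 404, r = 14);
  translate([14, 266, 0]) cylinder(h = 404, r = 14);
  translate([251, 266, 0]) cylinder(h = 404, r = 14);
}
translate([1059, 217, 0]) {
  translate([0, 0, 404]) cube([265, 280, 22]);
  translate([14, 14, 0]) cylinder(h = 404, r = 14);
  translate([251, 14, 0]) cylinder(h = 404, r = 14);
  translate([14, 266, 0]) cylinder(h = 404, r = 14);
  translate([251, 266, 0]) cylinder(h = 404, r = 14);
}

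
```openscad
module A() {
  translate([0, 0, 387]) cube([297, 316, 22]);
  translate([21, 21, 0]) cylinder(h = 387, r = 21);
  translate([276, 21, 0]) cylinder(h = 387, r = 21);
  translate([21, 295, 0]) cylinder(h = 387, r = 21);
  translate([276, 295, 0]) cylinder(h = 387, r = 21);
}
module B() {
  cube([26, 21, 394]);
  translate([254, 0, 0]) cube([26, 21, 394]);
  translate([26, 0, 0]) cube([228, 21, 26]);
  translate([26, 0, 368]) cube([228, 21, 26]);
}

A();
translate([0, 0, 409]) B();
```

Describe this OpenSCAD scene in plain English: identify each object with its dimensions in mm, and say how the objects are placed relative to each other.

A is a four-legged stool. The seat is 297×316 mm, 22 mm thick, top at z = 409 mm. It stands on four round legs, each 42 mm in diameter, from z = 0 to the seat underside, each leg's axis is inset half a diameter from the nearest pair of seat edges (so the leg's bounding box is flush with the corner).

B is a rectangular picture frame lying in the x–z plane (depth along y). The opening is 228 mm wide (x) by 342 mm tall (z), surrounded by a border 26 mm wide on all four sides. The frame is 21 mm deep and is made of two full-height vertical stiles with two horizontal rails fitted between them.

The picture frame is on top of the stool.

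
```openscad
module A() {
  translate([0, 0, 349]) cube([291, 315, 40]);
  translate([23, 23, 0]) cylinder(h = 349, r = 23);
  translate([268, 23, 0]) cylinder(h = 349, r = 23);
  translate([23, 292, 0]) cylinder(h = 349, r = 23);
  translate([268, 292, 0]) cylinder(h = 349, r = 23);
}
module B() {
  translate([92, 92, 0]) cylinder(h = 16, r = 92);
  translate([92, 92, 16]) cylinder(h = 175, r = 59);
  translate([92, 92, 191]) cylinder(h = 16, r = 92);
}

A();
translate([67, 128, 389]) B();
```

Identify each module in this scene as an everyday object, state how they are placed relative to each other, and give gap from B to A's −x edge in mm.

A is a stool. B is a spool. The spool is on top of the stool. The gap from the spool to the stool's −x edge is 67 mm.

The spool's min-x is at 67; the stool's min-x is 0; gap = 67 mm.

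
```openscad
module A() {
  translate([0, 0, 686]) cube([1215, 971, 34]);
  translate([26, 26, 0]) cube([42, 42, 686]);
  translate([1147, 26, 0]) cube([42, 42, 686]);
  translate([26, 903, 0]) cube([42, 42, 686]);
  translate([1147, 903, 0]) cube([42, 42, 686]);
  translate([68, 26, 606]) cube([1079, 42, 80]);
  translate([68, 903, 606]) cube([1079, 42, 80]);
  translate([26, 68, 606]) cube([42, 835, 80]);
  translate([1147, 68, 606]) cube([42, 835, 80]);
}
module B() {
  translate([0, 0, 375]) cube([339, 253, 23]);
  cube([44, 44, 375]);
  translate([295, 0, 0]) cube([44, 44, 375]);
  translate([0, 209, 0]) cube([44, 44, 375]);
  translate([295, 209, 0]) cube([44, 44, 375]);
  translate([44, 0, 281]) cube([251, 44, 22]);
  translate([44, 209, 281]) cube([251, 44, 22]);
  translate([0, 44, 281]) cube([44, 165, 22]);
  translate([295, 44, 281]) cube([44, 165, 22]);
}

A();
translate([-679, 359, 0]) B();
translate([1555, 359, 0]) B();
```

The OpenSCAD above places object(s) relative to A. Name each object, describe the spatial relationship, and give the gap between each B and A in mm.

A is a table. B is a stool. Two stools sit around the table at the −x, +x sides. The gap between each stool and the table is 340 mm.

Each stool's nearest face is 340 mm from the table's bounding box.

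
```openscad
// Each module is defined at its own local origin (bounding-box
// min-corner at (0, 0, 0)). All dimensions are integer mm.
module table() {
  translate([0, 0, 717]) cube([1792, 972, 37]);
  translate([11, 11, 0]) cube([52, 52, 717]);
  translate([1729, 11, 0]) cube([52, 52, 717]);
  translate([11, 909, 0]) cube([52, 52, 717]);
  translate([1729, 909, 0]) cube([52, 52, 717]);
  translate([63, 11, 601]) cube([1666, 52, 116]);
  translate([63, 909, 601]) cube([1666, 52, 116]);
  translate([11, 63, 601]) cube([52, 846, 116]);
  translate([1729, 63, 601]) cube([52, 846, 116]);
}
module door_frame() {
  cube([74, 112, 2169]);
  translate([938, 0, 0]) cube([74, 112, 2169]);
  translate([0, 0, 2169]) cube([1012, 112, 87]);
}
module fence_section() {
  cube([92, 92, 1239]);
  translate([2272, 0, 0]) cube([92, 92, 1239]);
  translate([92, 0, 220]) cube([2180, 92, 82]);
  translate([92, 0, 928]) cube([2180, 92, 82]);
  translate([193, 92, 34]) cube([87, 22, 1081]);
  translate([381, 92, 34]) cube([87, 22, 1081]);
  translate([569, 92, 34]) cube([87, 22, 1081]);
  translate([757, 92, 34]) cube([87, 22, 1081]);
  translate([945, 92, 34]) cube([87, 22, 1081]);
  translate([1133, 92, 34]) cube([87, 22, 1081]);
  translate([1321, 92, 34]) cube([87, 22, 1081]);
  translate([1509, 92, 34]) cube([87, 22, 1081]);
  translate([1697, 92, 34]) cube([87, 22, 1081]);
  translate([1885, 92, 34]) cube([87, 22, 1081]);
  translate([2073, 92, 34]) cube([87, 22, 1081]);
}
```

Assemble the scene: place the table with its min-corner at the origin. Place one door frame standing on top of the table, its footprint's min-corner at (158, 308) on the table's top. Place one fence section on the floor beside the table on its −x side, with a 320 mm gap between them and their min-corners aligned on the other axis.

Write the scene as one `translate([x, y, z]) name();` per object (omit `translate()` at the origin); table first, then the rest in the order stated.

table();
translate([158, 308, 754]) door_frame();
translate([-2684, 0, 0]) fence_section();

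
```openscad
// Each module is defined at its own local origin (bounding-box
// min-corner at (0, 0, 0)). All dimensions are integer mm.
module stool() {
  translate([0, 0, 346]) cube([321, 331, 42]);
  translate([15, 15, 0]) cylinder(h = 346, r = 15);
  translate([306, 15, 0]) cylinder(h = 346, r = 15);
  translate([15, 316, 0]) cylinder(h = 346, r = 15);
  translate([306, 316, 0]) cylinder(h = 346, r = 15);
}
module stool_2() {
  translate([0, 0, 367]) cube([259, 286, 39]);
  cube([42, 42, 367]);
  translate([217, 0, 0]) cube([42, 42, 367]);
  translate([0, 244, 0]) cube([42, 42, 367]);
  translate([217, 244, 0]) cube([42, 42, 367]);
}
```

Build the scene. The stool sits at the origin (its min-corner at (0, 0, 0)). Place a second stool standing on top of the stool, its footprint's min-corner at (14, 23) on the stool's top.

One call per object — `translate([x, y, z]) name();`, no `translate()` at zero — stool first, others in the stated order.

stool();
translate([14, 23, 388]) stool_2();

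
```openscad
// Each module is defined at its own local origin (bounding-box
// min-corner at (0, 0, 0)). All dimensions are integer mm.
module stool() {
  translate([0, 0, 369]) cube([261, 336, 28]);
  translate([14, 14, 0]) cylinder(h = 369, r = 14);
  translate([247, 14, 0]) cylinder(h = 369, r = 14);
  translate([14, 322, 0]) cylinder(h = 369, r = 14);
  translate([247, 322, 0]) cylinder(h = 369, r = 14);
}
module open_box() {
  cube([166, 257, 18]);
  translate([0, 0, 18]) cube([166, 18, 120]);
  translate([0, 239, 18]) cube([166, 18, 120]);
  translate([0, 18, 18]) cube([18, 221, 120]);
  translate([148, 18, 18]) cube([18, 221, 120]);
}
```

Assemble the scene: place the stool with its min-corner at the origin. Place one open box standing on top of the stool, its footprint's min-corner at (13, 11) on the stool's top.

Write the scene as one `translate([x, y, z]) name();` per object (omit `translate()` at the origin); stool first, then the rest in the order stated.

stool();
translate([13, 11, 397]) open_box();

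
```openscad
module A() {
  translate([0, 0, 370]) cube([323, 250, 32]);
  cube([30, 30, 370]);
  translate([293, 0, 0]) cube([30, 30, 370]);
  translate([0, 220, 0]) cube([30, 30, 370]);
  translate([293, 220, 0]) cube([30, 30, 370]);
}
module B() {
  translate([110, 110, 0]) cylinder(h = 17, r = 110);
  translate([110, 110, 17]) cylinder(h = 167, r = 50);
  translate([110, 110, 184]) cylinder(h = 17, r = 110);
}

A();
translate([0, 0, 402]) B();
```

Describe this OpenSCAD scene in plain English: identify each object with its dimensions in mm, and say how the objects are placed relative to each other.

A is a four-legged stool. The seat is a 323×250×32 mm slab whose top surface is at z = 402 mm; four square legs, each 30×30 mm in cross-section, run from the floor (z = 0) to the underside of the seat, each flush with a corner of the seat.

B is a spool: two coaxial disc flanges of radius 110 mm and thickness 17 mm, joined by a core cylinder of radius 50 mm and height 167 mm. The lower flange rests on z = 0 and the three cylinders share a vertical axis.

The spool is on top of the stool.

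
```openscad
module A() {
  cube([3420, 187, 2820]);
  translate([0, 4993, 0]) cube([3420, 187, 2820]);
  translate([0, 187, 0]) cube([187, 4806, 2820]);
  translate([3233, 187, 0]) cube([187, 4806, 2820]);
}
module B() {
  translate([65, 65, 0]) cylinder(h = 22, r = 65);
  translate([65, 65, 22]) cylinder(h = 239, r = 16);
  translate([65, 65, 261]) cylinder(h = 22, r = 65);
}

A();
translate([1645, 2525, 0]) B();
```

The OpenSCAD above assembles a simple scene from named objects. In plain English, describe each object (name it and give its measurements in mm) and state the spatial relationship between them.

A is the wall frame of a small rectangular building: four walls, each 2820 mm tall and 187 mm thick, enclosing a footprint 3420 mm (x) by 5180 mm (y) outside-to-outside, with no floor or roof. The front and back walls (the −y and +y sides) span the full width; the two side walls fit between them.

B is a spool: two coaxial disc flanges of radius 65 mm and thickness 22 mm, joined by a core cylinder of radius 16 mm and height 239 mm. The lower flange rests on z = 0 and the three cylinders share a vertical axis.

The spool sits inside the house frame, centred.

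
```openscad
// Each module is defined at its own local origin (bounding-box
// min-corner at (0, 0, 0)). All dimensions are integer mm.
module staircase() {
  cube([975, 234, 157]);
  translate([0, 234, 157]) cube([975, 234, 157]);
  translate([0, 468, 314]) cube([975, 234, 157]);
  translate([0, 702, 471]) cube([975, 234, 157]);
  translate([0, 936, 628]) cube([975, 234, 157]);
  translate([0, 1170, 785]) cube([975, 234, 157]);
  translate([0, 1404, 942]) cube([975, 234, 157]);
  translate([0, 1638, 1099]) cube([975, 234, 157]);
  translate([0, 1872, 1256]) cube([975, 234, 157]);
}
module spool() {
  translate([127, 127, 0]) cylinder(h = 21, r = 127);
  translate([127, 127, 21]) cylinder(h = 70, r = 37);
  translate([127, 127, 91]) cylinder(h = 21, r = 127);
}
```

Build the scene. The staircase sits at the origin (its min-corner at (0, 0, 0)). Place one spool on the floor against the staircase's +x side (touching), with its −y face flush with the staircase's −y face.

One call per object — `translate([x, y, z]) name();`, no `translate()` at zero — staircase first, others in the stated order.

staircase();
translate([975, 0, 0]) spool();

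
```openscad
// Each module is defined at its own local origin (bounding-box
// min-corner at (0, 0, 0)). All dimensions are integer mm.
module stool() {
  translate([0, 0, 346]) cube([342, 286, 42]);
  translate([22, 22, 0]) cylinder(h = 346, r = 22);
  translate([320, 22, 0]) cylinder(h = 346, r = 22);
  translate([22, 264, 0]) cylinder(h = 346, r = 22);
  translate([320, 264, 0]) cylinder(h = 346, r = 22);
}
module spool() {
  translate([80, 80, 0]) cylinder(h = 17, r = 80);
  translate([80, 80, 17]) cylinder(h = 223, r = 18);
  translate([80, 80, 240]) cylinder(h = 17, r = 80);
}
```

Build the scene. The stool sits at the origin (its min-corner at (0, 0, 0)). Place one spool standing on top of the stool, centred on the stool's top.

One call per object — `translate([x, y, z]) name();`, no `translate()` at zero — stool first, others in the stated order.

stool();
translate([91, 63, 388]) spool();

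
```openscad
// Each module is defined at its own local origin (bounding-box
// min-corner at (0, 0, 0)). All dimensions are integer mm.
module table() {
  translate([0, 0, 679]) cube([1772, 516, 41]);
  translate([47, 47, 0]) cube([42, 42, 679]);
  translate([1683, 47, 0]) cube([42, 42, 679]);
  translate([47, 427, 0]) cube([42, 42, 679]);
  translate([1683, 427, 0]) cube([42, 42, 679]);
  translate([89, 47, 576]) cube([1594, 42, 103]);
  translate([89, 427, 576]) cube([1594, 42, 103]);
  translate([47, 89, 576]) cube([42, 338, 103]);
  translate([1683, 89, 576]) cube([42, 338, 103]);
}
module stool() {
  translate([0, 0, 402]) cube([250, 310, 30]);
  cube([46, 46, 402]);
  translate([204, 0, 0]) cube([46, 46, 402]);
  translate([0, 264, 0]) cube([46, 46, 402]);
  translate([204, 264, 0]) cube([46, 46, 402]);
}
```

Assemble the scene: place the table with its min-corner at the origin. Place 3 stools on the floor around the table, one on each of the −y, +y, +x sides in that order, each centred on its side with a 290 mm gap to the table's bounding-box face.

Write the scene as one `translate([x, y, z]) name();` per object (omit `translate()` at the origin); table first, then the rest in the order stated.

table();
translate([761, -600, 0]) stool();
translate([761, 806, 0]) stool();
translate([2062, 103, 0]) stool();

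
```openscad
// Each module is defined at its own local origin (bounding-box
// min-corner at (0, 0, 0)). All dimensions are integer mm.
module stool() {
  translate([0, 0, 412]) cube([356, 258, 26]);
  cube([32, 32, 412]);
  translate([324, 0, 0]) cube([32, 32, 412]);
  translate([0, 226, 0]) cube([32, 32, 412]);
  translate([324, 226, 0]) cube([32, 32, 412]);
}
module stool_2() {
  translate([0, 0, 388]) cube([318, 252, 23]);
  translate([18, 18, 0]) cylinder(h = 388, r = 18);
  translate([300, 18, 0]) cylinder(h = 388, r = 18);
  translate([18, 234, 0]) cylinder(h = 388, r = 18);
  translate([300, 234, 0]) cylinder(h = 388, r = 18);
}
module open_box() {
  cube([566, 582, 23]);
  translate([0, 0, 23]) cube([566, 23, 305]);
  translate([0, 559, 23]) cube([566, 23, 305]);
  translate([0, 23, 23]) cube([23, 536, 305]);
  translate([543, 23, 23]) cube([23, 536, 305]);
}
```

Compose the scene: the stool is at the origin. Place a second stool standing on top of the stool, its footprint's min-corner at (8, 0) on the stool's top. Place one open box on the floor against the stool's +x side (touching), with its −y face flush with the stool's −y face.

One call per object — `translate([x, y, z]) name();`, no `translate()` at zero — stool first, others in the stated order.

stool();
translate([8, 0, 438]) stool_2();
translate([356, 0, 0]) open_box();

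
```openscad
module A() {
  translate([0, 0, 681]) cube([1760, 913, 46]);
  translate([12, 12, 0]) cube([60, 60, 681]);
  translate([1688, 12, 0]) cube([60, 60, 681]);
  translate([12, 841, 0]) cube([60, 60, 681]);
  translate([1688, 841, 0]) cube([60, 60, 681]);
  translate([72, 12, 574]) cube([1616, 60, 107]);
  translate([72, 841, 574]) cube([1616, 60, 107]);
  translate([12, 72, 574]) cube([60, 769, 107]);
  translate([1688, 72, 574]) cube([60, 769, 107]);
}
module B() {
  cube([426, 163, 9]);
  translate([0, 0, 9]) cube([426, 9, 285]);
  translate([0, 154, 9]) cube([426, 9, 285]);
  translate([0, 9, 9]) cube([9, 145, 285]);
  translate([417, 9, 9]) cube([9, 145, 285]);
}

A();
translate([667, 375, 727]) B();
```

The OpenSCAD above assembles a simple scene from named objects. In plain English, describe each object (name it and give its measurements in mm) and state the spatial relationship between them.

A is a table: top 1760 mm (x) × 913 mm (y), 46 mm thick, upper face at z = 727 mm, on four 60×60 mm square legs, each inset 12 mm from the nearest pair of top edges, running from z = 0 to the bottom of the top. Four apron rails, 60 mm thick and 107 mm tall, run between adjacent legs with their top edges flush with the underside of the top and their outer faces flush with the legs' outer faces.

B is an open storage box with external size 426×163×294 mm and wall thickness 9 mm (the base is also 9 mm thick). The base covers the whole footprint; the four walls stand on the base, with the y-facing walls full-width and the x-facing walls fitting between their inner faces.

The open box is on top of the table, centred.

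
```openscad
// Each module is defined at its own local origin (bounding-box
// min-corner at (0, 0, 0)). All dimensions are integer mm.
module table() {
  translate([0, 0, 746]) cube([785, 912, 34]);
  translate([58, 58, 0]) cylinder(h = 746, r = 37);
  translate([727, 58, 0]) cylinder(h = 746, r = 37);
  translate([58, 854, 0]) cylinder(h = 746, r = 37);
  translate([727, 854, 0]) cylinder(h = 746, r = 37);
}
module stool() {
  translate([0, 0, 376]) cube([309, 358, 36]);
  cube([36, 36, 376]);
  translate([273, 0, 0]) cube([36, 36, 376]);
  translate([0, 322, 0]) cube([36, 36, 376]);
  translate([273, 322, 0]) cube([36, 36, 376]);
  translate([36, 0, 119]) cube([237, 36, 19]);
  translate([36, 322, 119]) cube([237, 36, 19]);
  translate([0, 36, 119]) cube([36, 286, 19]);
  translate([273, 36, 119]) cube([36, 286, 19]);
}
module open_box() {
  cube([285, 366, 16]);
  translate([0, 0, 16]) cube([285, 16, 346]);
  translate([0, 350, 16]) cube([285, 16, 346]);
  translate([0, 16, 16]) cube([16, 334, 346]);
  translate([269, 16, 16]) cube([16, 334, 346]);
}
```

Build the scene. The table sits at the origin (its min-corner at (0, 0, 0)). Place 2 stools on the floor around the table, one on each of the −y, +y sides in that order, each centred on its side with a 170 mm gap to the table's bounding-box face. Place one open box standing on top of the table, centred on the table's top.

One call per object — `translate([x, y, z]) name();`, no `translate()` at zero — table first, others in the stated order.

table();
translate([238, -528, 0]) stool();
translate([238, 1082, 0]) stool();
translate([250, 273, 780]) open_box();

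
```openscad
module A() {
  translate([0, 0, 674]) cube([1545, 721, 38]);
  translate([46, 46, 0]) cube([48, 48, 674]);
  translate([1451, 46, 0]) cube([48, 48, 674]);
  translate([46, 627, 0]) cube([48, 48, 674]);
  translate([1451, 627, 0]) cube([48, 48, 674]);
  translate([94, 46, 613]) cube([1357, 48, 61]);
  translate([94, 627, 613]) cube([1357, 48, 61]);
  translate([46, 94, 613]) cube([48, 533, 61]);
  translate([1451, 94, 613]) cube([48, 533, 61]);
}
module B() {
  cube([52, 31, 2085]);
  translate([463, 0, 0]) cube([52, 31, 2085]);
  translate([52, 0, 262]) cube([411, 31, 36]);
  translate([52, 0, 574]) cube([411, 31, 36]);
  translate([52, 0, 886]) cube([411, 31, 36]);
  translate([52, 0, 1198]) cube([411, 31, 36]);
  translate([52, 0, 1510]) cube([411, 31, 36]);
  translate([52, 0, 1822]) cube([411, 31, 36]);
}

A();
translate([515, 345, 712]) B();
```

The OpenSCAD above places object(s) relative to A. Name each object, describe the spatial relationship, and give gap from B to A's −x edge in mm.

A is a table. B is a ladder. The ladder is on top of the table, centred. The gap from the ladder to the table's −x edge is 515 mm.

The ladder's min-x is at 515; the table's min-x is 0; gap = 515 mm.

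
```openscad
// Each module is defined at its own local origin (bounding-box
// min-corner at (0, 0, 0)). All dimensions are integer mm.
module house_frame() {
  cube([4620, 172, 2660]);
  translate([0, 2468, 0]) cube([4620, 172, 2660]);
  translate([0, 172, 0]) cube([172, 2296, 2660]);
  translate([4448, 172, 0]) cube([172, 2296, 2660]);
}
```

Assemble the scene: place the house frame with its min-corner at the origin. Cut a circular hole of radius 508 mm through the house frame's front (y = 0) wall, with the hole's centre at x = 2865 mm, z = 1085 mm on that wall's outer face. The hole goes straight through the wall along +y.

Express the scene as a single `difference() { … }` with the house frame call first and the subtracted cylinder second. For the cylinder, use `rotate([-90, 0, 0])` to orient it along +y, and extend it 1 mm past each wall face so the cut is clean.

difference() {
  house_frame();
  translate([2865, -1, 1085]) rotate([-90, 0, 0]) cylinder(h = 174, r = 508);
}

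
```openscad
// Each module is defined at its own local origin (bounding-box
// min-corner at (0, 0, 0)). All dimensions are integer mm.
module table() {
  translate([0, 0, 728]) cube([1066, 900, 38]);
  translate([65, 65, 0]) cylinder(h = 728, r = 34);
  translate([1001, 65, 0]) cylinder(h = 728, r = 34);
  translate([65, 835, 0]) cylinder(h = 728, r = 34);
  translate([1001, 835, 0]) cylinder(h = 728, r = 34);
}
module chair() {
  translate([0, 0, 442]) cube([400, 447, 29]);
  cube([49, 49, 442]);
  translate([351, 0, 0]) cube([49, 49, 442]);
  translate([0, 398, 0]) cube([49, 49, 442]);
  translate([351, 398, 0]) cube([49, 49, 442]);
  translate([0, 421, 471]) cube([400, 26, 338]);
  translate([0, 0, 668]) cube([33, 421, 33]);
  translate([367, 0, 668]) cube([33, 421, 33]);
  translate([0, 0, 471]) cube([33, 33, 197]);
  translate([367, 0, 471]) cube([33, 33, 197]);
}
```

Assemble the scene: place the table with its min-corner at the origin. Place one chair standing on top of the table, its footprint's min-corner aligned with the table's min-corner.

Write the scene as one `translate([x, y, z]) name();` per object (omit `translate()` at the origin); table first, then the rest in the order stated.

table();
translate([0, 0, 766]) chair();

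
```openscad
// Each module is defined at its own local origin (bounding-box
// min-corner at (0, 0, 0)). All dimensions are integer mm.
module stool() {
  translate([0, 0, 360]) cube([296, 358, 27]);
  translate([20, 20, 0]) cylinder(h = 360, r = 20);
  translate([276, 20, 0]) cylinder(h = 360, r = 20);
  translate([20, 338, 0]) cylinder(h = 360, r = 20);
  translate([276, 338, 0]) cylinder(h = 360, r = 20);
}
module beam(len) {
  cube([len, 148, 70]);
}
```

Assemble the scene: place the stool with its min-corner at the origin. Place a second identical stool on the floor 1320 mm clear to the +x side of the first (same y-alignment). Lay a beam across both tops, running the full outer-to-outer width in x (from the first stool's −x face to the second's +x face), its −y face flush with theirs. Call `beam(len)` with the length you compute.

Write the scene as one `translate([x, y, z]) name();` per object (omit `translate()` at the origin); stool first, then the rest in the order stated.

stool();
translate([1616, 0, 0]) stool();
translate([0, 0, 387]) beam(1912);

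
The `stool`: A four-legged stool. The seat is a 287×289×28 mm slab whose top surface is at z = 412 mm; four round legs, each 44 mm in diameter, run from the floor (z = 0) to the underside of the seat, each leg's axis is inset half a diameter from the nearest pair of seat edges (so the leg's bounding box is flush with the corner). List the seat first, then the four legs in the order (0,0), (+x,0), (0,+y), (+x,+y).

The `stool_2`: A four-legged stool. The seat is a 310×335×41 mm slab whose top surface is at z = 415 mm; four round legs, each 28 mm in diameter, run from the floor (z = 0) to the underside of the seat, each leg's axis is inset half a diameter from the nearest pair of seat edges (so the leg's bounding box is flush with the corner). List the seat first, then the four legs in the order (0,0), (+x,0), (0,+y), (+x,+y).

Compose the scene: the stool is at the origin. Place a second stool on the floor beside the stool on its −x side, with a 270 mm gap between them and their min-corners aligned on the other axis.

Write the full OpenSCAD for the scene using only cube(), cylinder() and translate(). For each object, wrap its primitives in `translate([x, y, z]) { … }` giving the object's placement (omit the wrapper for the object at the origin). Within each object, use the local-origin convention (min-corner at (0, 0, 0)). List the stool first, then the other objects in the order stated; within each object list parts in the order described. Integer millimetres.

translate([0, 0, 384]) cube([287, 289, 28]);
translate([22, 22, 0]) cylinder(h = 384, r = 22);
translate([265, 22, 0]) cylinder(h = 384, r = 22);
translate([22, 267, 0]) cylinder(h = 384, r = 22);
translate([265, 267, 0]) cylinder(h = 384, r = 22);
translate([-580, 0, 0]) {
  translate([0, 0, 374]) cube([310, 335, 41]);
  translate([14, 14, 0]) cylinder(h = 374, r = 14);
  translate([296, 14, 0]) cylinder(h = 374, r = 14);
  translate([14, 321, 0]) cylinder(h = 374, r = 14);
  translate([296, 321, 0]) cylinder(h = 374, r = 14);
}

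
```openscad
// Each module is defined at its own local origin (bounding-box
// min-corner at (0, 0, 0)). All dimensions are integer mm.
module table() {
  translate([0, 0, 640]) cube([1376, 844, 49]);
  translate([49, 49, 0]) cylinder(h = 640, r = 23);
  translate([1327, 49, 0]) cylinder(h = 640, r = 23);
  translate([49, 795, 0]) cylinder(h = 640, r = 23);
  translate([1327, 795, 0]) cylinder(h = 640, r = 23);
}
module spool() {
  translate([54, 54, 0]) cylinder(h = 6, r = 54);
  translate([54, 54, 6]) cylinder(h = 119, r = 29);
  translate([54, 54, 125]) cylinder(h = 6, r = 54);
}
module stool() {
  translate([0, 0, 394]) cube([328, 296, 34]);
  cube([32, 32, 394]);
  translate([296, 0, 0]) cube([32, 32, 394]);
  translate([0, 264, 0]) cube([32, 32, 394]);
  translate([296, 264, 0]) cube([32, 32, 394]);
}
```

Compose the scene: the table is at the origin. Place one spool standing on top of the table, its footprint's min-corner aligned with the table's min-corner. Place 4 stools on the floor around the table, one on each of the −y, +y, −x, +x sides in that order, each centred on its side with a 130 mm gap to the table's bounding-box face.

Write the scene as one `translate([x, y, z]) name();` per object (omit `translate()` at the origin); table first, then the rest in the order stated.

table();
translate([0, 0, 689]) spool();
translate([524, -426, 0]) stool();
translate([524, 974, 0]) stool();
translate([-458, 274, 0]) stool();
translate([1506, 274, 0]) stool();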